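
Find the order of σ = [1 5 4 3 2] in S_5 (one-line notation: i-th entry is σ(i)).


Cycle decomposition: (2 5) (3 4)
Cycle lengths: 2, 2
Order = lcm(2, 2) = 2

ord(σ) = 2


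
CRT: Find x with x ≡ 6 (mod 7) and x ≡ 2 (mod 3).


m₁ = 7, m₂ = 3, gcd = 1, so CRT applies. M = m₁·m₂ = 21
Let M₁ = M/m₁ = 3, M₂ = M/m₂ = 7
Find y₁ ≡ M₁⁻¹ (mod m₁): 3⁻¹ ≡ 5 (mod 7)
Find y₂ ≡ M₂⁻¹ (mod m₂): 7⁻¹ ≡ 1 (mod 3)
x = a₁·M₁·y₁ + a₂·M₂·y₂ = 6·3·5 + 2·7·1 = 104
Reduce mod 21: x ≡ 20
Check: 20 mod 7 = 6 ✓, 20 mod 3 = 2 ✓

x ≡ 20 (mod 21)


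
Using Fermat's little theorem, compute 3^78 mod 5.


Fermat's little theorem: if p is prime and gcd(a,p)=1, then a^(p-1) ≡ 1 (mod p)
p = 5 is prime, gcd(3,5) = 1
Reduce exponent: 78 mod 4 = 2
So 3^78 ≡ 3^2 (mod 5)
3^2 mod 5 = 4

3^78 ≡ 4 (mod 5)


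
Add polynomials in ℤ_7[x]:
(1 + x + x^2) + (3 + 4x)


Add coefficients mod 7:
x^0: 1 + 3 = 4 (mod 7)
x^1: 1 + 4 = 5 (mod 7)
x^2: 1 + 0 = 1 (mod 7)
Result: 4 + 5x + x^2

f + g = 4 + 5x + x^2


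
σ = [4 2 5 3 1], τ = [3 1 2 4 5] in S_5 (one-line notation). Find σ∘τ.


σ∘τ: apply τ first, then σ
1 →τ 3 →σ 5
2 →τ 1 →σ 4
3 →τ 2 →σ 2
4 →τ 4 →σ 3
5 →τ 5 →σ 1

σ∘τ = [5 4 2 3 1]


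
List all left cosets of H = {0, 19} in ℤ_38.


H = {0, 19}, |H| = 2
Number of cosets = |G|/|H| = 38/2 = 19
0 + H = {0, 19}
1 + H = {1, 20}
2 + H = {2, 21}
3 + H = {3, 22}
4 + H = {4, 23}
5 + H = {5, 24}
6 + H = {6, 25}
7 + H = {7, 26}
8 + H = {8, 27}
9 + H = {9, 28}
10 + H = {10, 29}
11 + H = {11, 30}
12 + H = {12, 31}
13 + H = {13, 32}
14 + H = {14, 33}
15 + H = {15, 34}
16 + H = {16, 35}
17 + H = {17, 36}
18 + H = {18, 37}

Cosets: 0+H={0,19}; 1+H={1,20}; 2+H={2,21}; 3+H={3,22}; 4+H={4,23}; 5+H={5,24}; 6+H={6,25}; 7+H={7,26}; 8+H={8,27}; 9+H={9,28}; 10+H={10,29}; 11+H={11,30}; 12+H={12,31}; 13+H={13,32}; 14+H={14,33}; 15+H={15,34}; 16+H={16,35}; 17+H={17,36}; 18+H={18,37}


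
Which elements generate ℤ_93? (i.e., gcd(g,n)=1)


g generates ℤ_n iff gcd(g,n) = 1
Prime factors of 93: 3, 31
Generators are g ∈ {1,...,92} not divisible by any of these primes.
Generators: {1, 2, 4, 5, 7, 8, 10, 11, 13, 14, 16, 17, 19, 20, 22, 23, 25, 26, 28, 29, 32, 34, 35, 37, 38, 40, 41, 43, 44, 46, 47, 49, 50, 52, 53, 55, 56, 58, 59, 61, 64, 65, 67, 68, 70, 71, 73, 74, 76, 77, 79, 80, 82, 83, 85, 86, 88, 89, 91, 92}
Number of generators = φ(93) = 60

Generators of ℤ_93 = {1, 2, 4, 5, 7, 8, 10, 11, 13, 14, 16, 17, 19, 20, 22, 23, 25, 26, 28, 29, 32, 34, 35, 37, 38, 40, 41, 43, 44, 46, 47, 49, 50, 52, 53, 55, 56, 58, 59, 61, 64, 65, 67, 68, 70, 71, 73, 74, 76, 77, 79, 80, 82, 83, 85, 86, 88, 89, 91, 92}


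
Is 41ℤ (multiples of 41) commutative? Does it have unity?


41ℤ is a commutative ring under +,× but has no multiplicative identity (1 ∉ 41ℤ); it has no zero divisors, but without unity it is not an integral domain
Commutative: Yes
Integral domain: No
Has unity: No

41ℤ (multiples of 41): Commutative=Yes, Unity=No


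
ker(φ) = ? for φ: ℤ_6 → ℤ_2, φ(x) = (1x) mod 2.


Kernel = preimage of identity
ker(φ) = {x ∈ ℤ_6 : 1x ≡ 0 (mod 2)}. Since 2 | 6, φ is well-defined. The kernel is the cyclic subgroup ⟨2⟩ of ℤ_6 (order 3), i.e. {0, 2, 4}

ker(φ) = {0, 2, 4}


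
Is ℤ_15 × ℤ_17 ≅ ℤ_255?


Comparing ℤ_15 × ℤ_17 and ℤ_255:
gcd(15,17) = 1, so ℤ_15 × ℤ_17 ≅ ℤ_255 (CRT)

Yes, ℤ_15 × ℤ_17 ≅ ℤ_255


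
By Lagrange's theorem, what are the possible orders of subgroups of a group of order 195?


Lagrange's theorem: |H| divides |G|
|G| = 195
Divisors of 195: 1, 3, 5, 13, 15, 39, 65, 195

Possible subgroup orders: {1, 3, 5, 13, 15, 39, 65, 195}


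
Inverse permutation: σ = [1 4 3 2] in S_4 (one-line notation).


To find σ⁻¹, swap domain and range:
σ(1) = 1 → σ⁻¹(1) = 1
σ(2) = 4 → σ⁻¹(4) = 2
σ(3) = 3 → σ⁻¹(3) = 3
σ(4) = 2 → σ⁻¹(2) = 4

σ⁻¹ = [1 4 3 2]


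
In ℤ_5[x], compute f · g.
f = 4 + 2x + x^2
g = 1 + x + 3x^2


Expand and collect like terms; reduce coefficients mod 5:
x^0: 4·1 = 4 ≡ 4 (mod 5)
x^1: 4·1 + 2·1 = 6 ≡ 1 (mod 5)
x^2: 4·3 + 2·1 + 1·1 = 15 ≡ 0 (mod 5)
x^3: 2·3 + 1·1 = 7 ≡ 2 (mod 5)
x^4: 1·3 = 3 ≡ 3 (mod 5)
Result: 4 + x + 2x^3 + 3x^4

f · g = 4 + x + 2x^3 + 3x^4


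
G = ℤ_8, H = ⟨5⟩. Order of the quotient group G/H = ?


|⟨5⟩| = n / gcd(5, 8) = 8 / 1 = 8
H is normal (ℤ_8 is abelian).
|G/H| = |G| / |H| = 8 / 8 = 1

|G/H| = 1


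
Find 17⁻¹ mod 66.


Use the extended Euclidean algorithm to write 1 = 17·s + 66·t; then s mod 66 is the inverse.
Euclidean algorithm:
  17 = 0·66 + 17
  66 = 3·17 + 15
  17 = 1·15 + 2
  15 = 7·2 + 1
  2 = 2·1 + 0
gcd(17,66) = 1
Back-substitution gives: 17·(-31) + 66·(8) = 1
So 17⁻¹ ≡ -31 ≡ 35 (mod 66)
Check: 17 × 35 = 595 ≡ 1 (mod 66) ✓

17⁻¹ ≡ 35 (mod 66)


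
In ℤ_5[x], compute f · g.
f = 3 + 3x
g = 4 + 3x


Expand and collect like terms; reduce coefficients mod 5:
x^0: 3·4 = 12 ≡ 2 (mod 5)
x^1: 3·3 + 3·4 = 21 ≡ 1 (mod 5)
x^2: 3·3 = 9 ≡ 4 (mod 5)
Result: 2 + x + 4x^2

f · g = 2 + x + 4x^2


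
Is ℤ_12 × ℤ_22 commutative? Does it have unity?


Direct product ring; commutative with unity (1,1); but (1,0)·(0,1) = (0,0) gives zero divisors, so not an integral domain
Commutative: Yes
Integral domain: No
Has unity: Yes

ℤ_12 × ℤ_22: Commutative=Yes, Unity=Yes


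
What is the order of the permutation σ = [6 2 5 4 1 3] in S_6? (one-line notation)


Cycle decomposition: (1 6 3 5)
Cycle lengths: 4
Order = lcm(4) = 4

ord(σ) = 4


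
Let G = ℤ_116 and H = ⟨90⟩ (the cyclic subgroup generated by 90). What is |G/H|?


|⟨90⟩| = n / gcd(90, 116) = 116 / 2 = 58
H is normal (ℤ_116 is abelian).
|G/H| = |G| / |H| = 116 / 58 = 2

|G/H| = 2


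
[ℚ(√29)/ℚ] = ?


√29 has minimal polynomial x² - 29 (irreducible over ℚ since 29 is squarefree)

[ℚ(√29)/ℚ] = 2


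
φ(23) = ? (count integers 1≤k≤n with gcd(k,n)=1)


φ(n) = count of k ∈ {1,...,n} with gcd(k,n)=1
Coprimes to 23: {1, 2, 3, 4, 5, 6, 7, 8, 9, 10, 11, 12, 13, 14, 15, 16, 17, 18, 19, 20, 21, 22}
Count: 22

φ(23) = 22


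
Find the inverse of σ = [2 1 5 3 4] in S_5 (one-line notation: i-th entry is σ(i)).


To find σ⁻¹, swap domain and range:
σ(1) = 2 → σ⁻¹(2) = 1
σ(2) = 1 → σ⁻¹(1) = 2
σ(3) = 5 → σ⁻¹(5) = 3
σ(4) = 3 → σ⁻¹(3) = 4
σ(5) = 4 → σ⁻¹(4) = 5

σ⁻¹ = [2 1 4 5 3]


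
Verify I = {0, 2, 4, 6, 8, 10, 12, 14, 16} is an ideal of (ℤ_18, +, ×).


Check ideal conditions for I = {0, 2, 4, 6, 8, 10, 12, 14, 16} in ℤ_18:
(1) I is an additive subgroup? Yes
(2) For r ∈ ℤ_18 and a ∈ I: r·a ∈ I? Yes

Yes, I is an ideal of ℤ_18


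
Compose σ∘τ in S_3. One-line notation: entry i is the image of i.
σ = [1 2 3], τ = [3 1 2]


σ∘τ: apply τ first, then σ
1 →τ 3 →σ 3
2 →τ 1 →σ 1
3 →τ 2 →σ 2

σ∘τ = [3 1 2]


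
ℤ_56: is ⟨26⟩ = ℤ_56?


g generates ℤ_n iff gcd(g, n) = 1
gcd(26, 56) = 2
Since gcd = 2 ≠ 1, ⟨26⟩ has order 28 < 56, so 26 is not a generator.

No, 26 does not generate ℤ_56


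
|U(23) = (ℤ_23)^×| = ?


U(n) is the group of units mod n; |U(n)| = φ(n)
|U(23)| = φ(23) = 22

|U(23) = (ℤ_23)^×| = 22


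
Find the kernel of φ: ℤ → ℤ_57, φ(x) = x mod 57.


Kernel = preimage of identity
ker(φ) = {x ∈ ℤ : x ≡ 0 (mod 57)} = 57ℤ = {0, ±57, ±114, ...}

ker(φ) = 57ℤ


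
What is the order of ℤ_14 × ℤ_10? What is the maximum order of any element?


|ℤ_14 × ℤ_10| = 14 × 10 = 140
Max element order = lcm(14,10) = 70
Cyclic? No (gcd=2)

|ℤ_14×ℤ_10| = 140, max element order = 70


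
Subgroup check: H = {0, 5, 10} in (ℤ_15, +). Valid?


Subgroup test for H = {0, 5, 10} in (ℤ_15, +):
(1) 0 ∈ H? Yes
(2) Closure: for all a,b ∈ H, (a+b) mod 15 ∈ H? Yes
(3) Inverses: for all a ∈ H, -a mod 15 ∈ H? Yes

Yes, H is a subgroup of ℤ_15


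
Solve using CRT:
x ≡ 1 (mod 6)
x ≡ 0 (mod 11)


m₁ = 6, m₂ = 11, gcd = 1, so CRT applies. M = m₁·m₂ = 66
Let M₁ = M/m₁ = 11, M₂ = M/m₂ = 6
Find y₁ ≡ M₁⁻¹ (mod m₁): 11⁻¹ ≡ 5 (mod 6)
Find y₂ ≡ M₂⁻¹ (mod m₂): 6⁻¹ ≡ 2 (mod 11)
x = a₁·M₁·y₁ + a₂·M₂·y₂ = 1·11·5 + 0·6·2 = 55
Reduce mod 66: x ≡ 55
Check: 55 mod 6 = 1 ✓, 55 mod 11 = 0 ✓

x ≡ 55 (mod 66)


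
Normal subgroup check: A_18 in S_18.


H = A_18 in S_18
A_18 has index 2 in S_18, and every subgroup of index 2 is normal

Yes, normal subgroup


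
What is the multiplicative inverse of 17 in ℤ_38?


Use the extended Euclidean algorithm to write 1 = 17·s + 38·t; then s mod 38 is the inverse.
Euclidean algorithm:
  17 = 0·38 + 17
  38 = 2·17 + 4
  17 = 4·4 + 1
  4 = 4·1 + 0
gcd(17,38) = 1
Back-substitution gives: 17·(9) + 38·(-4) = 1
So 17⁻¹ ≡ 9 ≡ 9 (mod 38)
Check: 17 × 9 = 153 ≡ 1 (mod 38) ✓

17⁻¹ ≡ 9 (mod 38)


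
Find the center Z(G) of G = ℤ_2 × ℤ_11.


Z(G) = {g ∈ G | gx = xg for all x ∈ G}
Direct product of abelian groups is abelian, so Z(G) = G

Z(ℤ_2 × ℤ_11) = ℤ_2 × ℤ_11


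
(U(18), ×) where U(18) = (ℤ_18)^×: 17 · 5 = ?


Operation: multiplication mod 18
17 · 5 = (a × b) mod 18 with a = 17, b = 5

17 · 5 = 13


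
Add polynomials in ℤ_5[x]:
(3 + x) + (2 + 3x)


Add coefficients mod 5:
x^0: 3 + 2 = 0 (mod 5)
x^1: 1 + 3 = 4 (mod 5)
Result: 4x

f + g = 4x


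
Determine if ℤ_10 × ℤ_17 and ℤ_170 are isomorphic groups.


Comparing ℤ_10 × ℤ_17 and ℤ_170:
gcd(10,17) = 1, so ℤ_10 × ℤ_17 ≅ ℤ_170 (CRT)

Yes, ℤ_10 × ℤ_17 ≅ ℤ_170


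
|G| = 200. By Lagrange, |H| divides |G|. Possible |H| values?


Lagrange's theorem: |H| divides |G|
|G| = 200
Divisors of 200: 1, 2, 4, 5, 8, 10, 20, 25, 40, 50, 100, 200

Possible subgroup orders: {1, 2, 4, 5, 8, 10, 20, 25, 40, 50, 100, 200}


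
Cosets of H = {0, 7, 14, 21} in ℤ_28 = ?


H = {0, 7, 14, 21}, |H| = 4
Number of cosets = |G|/|H| = 28/4 = 7
0 + H = {0, 7, 14, 21}
1 + H = {1, 8, 15, 22}
2 + H = {2, 9, 16, 23}
3 + H = {3, 10, 17, 24}
4 + H = {4, 11, 18, 25}
5 + H = {5, 12, 19, 26}
6 + H = {6, 13, 20, 27}

Cosets: 0+H={0,7,14,21}; 1+H={1,8,15,22}; 2+H={2,9,16,23}; 3+H={3,10,17,24}; 4+H={4,11,18,25}; 5+H={5,12,19,26}; 6+H={6,13,20,27}


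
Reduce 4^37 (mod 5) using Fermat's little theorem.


Fermat's little theorem: if p is prime and gcd(a,p)=1, then a^(p-1) ≡ 1 (mod p)
p = 5 is prime, gcd(4,5) = 1
Reduce exponent: 37 mod 4 = 1
So 4^37 ≡ 4^1 (mod 5)
4^1 mod 5 = 4

4^37 ≡ 4 (mod 5)


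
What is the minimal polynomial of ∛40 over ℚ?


∛40 satisfies x³ - 40 = 0, irreducible over ℚ (no rational root; 40 is not a perfect cube)

Minimal polynomial: x³ - 40


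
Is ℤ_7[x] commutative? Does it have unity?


ℤ_7 is a field (n prime), so ℤ_7[x] is a commutative integral domain with unity
Commutative: Yes
Integral domain: Yes
Has unity: Yes

ℤ_7[x]: Commutative=Yes, Unity=Yes


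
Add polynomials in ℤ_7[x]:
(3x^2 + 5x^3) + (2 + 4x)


Add coefficients mod 7:
x^0: 0 + 2 = 2 (mod 7)
x^1: 0 + 4 = 4 (mod 7)
x^2: 3 + 0 = 3 (mod 7)
x^3: 5 + 0 = 5 (mod 7)
Result: 2 + 4x + 3x^2 + 5x^3

f + g = 2 + 4x + 3x^2 + 5x^3


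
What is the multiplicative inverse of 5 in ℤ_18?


Use the extended Euclidean algorithm to write 1 = 5·s + 18·t; then s mod 18 is the inverse.
Euclidean algorithm:
  5 = 0·18 + 5
  18 = 3·5 + 3
  5 = 1·3 + 2
  3 = 1·2 + 1
  2 = 2·1 + 0
gcd(5,18) = 1
Back-substitution gives: 5·(-7) + 18·(2) = 1
So 5⁻¹ ≡ -7 ≡ 11 (mod 18)
Check: 5 × 11 = 55 ≡ 1 (mod 18) ✓

5⁻¹ ≡ 11 (mod 18)


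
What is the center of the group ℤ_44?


Z(G) = {g ∈ G | gx = xg for all x ∈ G}
ℤ_44 is abelian, so Z(G) = G

Z(ℤ_44) = ℤ_44


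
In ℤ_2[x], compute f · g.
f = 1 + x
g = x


Expand and collect like terms; reduce coefficients mod 2:
x^0: 1·0 = 0 ≡ 0 (mod 2)
x^1: 1·1 + 1·0 = 1 ≡ 1 (mod 2)
x^2: 1·1 = 1 ≡ 1 (mod 2)
Result: x + x^2

f · g = x + x^2


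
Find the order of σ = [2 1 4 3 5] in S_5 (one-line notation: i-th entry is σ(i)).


Cycle decomposition: (1 2) (3 4)
Cycle lengths: 2, 2
Order = lcm(2, 2) = 2

ord(σ) = 2


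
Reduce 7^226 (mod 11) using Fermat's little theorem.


Fermat's little theorem: if p is prime and gcd(a,p)=1, then a^(p-1) ≡ 1 (mod p)
p = 11 is prime, gcd(7,11) = 1
Reduce exponent: 226 mod 10 = 6
So 7^226 ≡ 7^6 (mod 11)
7^6 mod 11 = 4

7^226 ≡ 4 (mod 11)


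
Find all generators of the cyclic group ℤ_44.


g generates ℤ_n iff gcd(g,n) = 1
Prime factors of 44: 2, 11
Generators are g ∈ {1,...,43} not divisible by any of these primes.
Generators: {1, 3, 5, 7, 9, 13, 15, 17, 19, 21, 23, 25, 27, 29, 31, 35, 37, 39, 41, 43}
Number of generators = φ(44) = 20

Generators of ℤ_44 = {1, 3, 5, 7, 9, 13, 15, 17, 19, 21, 23, 25, 27, 29, 31, 35, 37, 39, 41, 43}


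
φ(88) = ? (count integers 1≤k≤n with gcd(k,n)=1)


Factor n: 88 = 2^3 × 11
φ(n) = n · ∏(1 - 1/p) over distinct primes p | n
φ(88) = 88 · (1 - 1/2) · (1 - 1/11) = 40

φ(88) = 40


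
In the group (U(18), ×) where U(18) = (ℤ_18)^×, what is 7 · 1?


Operation: multiplication mod 18
7 · 1 = (a × b) mod 18 with a = 7, b = 1

7 · 1 = 7


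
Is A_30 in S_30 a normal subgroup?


H = A_30 in S_30
A_30 has index 2 in S_30, and every subgroup of index 2 is normal

Yes, normal subgroup


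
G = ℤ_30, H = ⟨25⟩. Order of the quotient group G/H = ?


|⟨25⟩| = n / gcd(25, 30) = 30 / 5 = 6
H is normal (ℤ_30 is abelian).
|G/H| = |G| / |H| = 30 / 6 = 5

|G/H| = 5


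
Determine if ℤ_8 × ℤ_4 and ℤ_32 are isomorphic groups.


Comparing ℤ_8 × ℤ_4 and ℤ_32:
gcd(8,4) = 4 ≠ 1. Max element order in ℤ_8×ℤ_4 is lcm(8,4) = 8 < 32, so it has no element of order 32

No, ℤ_8 × ℤ_4 ≇ ℤ_32


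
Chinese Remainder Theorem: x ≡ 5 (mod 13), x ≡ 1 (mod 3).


m₁ = 13, m₂ = 3, gcd = 1, so CRT applies. M = m₁·m₂ = 39
Let M₁ = M/m₁ = 3, M₂ = M/m₂ = 13
Find y₁ ≡ M₁⁻¹ (mod m₁): 3⁻¹ ≡ 9 (mod 13)
Find y₂ ≡ M₂⁻¹ (mod m₂): 13⁻¹ ≡ 1 (mod 3)
x = a₁·M₁·y₁ + a₂·M₂·y₂ = 5·3·9 + 1·13·1 = 148
Reduce mod 39: x ≡ 31
Check: 31 mod 13 = 5 ✓, 31 mod 3 = 1 ✓

x ≡ 31 (mod 39)


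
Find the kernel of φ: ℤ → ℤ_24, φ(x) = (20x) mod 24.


Kernel = preimage of identity
ker(φ) = {x ∈ ℤ : 20x ≡ 0 (mod 24)}. gcd(20,24) = 4, so 20x ≡ 0 (mod 24) ⟺ x ≡ 0 (mod 24/4 = 6). Hence ker(φ) = 6ℤ

ker(φ) = 6ℤ


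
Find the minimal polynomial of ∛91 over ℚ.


∛91 satisfies x³ - 91 = 0, irreducible over ℚ (no rational root; 91 is not a perfect cube)

Minimal polynomial: x³ - 91


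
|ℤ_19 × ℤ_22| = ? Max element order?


|ℤ_19 × ℤ_22| = 19 × 22 = 418
Max element order = lcm(19,22) = 418
Cyclic? Yes (gcd=1)

|ℤ_19×ℤ_22| = 418, max element order = 418


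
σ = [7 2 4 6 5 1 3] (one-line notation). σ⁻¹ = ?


To find σ⁻¹, swap domain and range:
σ(1) = 7 → σ⁻¹(7) = 1
σ(2) = 2 → σ⁻¹(2) = 2
σ(3) = 4 → σ⁻¹(4) = 3
σ(4) = 6 → σ⁻¹(6) = 4
σ(5) = 5 → σ⁻¹(5) = 5
σ(6) = 1 → σ⁻¹(1) = 6
σ(7) = 3 → σ⁻¹(3) = 7

σ⁻¹ = [6 2 7 3 5 4 1]


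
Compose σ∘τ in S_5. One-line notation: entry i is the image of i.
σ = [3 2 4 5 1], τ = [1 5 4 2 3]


σ∘τ: apply τ first, then σ
1 →τ 1 →σ 3
2 →τ 5 →σ 1
3 →τ 4 →σ 5
4 →τ 2 →σ 2
5 →τ 3 →σ 4

σ∘τ = [3 1 5 2 4]


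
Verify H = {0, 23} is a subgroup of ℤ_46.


Subgroup test for H = {0, 23} in (ℤ_46, +):
(1) 0 ∈ H? Yes
(2) Closure: for all a,b ∈ H, (a+b) mod 46 ∈ H? Yes
(3) Inverses: for all a ∈ H, -a mod 46 ∈ H? Yes

Yes, H is a subgroup of ℤ_46


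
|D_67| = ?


|D_n| = 2n (n rotations and n reflections)
|D_67| = 2×67 = 134

|D_67| = 134


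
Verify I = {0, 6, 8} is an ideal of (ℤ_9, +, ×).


Check ideal conditions for I = {0, 6, 8} in ℤ_9:
(1) I is an additive subgroup? No
(2) For r ∈ ℤ_9 and a ∈ I: r·a ∈ I? No  [counterexample: r=2, a=6, r·a mod 9 = 3 ∉ I]

No, I is not an ideal of ℤ_9


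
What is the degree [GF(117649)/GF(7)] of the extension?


GF(117649) = GF(7^6), so the extension degree is 6

[GF(117649)/GF(7)] = 6


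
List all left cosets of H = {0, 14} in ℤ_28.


H = {0, 14}, |H| = 2
Number of cosets = |G|/|H| = 28/2 = 14
0 + H = {0, 14}
1 + H = {1, 15}
2 + H = {2, 16}
3 + H = {3, 17}
4 + H = {4, 18}
5 + H = {5, 19}
6 + H = {6, 20}
7 + H = {7, 21}
8 + H = {8, 22}
9 + H = {9, 23}
10 + H = {10, 24}
11 + H = {11, 25}
12 + H = {12, 26}
13 + H = {13, 27}

Cosets: 0+H={0,14}; 1+H={1,15}; 2+H={2,16}; 3+H={3,17}; 4+H={4,18}; 5+H={5,19}; 6+H={6,20}; 7+H={7,21}; 8+H={8,22}; 9+H={9,23}; 10+H={10,24}; 11+H={11,25}; 12+H={12,26}; 13+H={13,27}


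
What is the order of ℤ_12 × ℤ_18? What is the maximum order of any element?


|ℤ_12 × ℤ_18| = 12 × 18 = 216
Max element order = lcm(12,18) = 36
Cyclic? No (gcd=6)

|ℤ_12×ℤ_18| = 216, max element order = 36


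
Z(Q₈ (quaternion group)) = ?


Z(G) = {g ∈ G | gx = xg for all x ∈ G}
In Q₈ = {±1, ±i, ±j, ±k}, only ±1 commute with every element

Z(Q₈ (quaternion group)) = {1, -1}


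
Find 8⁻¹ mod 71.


Use the extended Euclidean algorithm to write 1 = 8·s + 71·t; then s mod 71 is the inverse.
Euclidean algorithm:
  8 = 0·71 + 8
  71 = 8·8 + 7
  8 = 1·7 + 1
  7 = 7·1 + 0
gcd(8,71) = 1
Back-substitution gives: 8·(9) + 71·(-1) = 1
So 8⁻¹ ≡ 9 ≡ 9 (mod 71)
Check: 8 × 9 = 72 ≡ 1 (mod 71) ✓

8⁻¹ ≡ 9 (mod 71)


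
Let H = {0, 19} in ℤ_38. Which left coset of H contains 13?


13 + H = {13 + h (mod 38) : h ∈ H}
13+0=13, 13+19=32

13 + H = {13, 32}


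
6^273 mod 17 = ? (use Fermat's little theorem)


Fermat's little theorem: if p is prime and gcd(a,p)=1, then a^(p-1) ≡ 1 (mod p)
p = 17 is prime, gcd(6,17) = 1
Reduce exponent: 273 mod 16 = 1
So 6^273 ≡ 6^1 (mod 17)
6^1 mod 17 = 6

6^273 ≡ 6 (mod 17)


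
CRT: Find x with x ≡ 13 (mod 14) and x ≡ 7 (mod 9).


m₁ = 14, m₂ = 9, gcd = 1, so CRT applies. M = m₁·m₂ = 126
Let M₁ = M/m₁ = 9, M₂ = M/m₂ = 14
Find y₁ ≡ M₁⁻¹ (mod m₁): 9⁻¹ ≡ 11 (mod 14)
Find y₂ ≡ M₂⁻¹ (mod m₂): 14⁻¹ ≡ 2 (mod 9)
x = a₁·M₁·y₁ + a₂·M₂·y₂ = 13·9·11 + 7·14·2 = 1483
Reduce mod 126: x ≡ 97
Check: 97 mod 14 = 13 ✓, 97 mod 9 = 7 ✓

x ≡ 97 (mod 126)


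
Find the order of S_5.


|S_n| = n! (number of permutations of n symbols)
|S_5| = 5! = 120

|S_5| = 120


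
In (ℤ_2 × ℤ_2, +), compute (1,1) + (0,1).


Operation: componentwise addition mod (2, 2)
(1,1) + (0,1) = ((a₁+b₁) mod 2, (a₂+b₂) mod 2) with a = (1,1), b = (0,1)

(1,1) + (0,1) = (1,0)


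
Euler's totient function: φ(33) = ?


Factor n: 33 = 3 × 11
φ(n) = n · ∏(1 - 1/p) over distinct primes p | n
φ(33) = 33 · (1 - 1/3) · (1 - 1/11) = 20

φ(33) = 20


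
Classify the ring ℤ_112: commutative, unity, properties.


ℤ_112 is a commutative ring with unity 1; 112 = 2×56 is composite, so 2·56 ≡ 0 gives zero divisors (not an integral domain)
Commutative: Yes
Integral domain: No
Has unity: Yes

ℤ_112: Commutative=Yes, Unity=Yes


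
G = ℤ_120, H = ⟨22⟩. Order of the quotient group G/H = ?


|⟨22⟩| = n / gcd(22, 120) = 120 / 2 = 60
H is normal (ℤ_120 is abelian).
|G/H| = |G| / |H| = 120 / 60 = 2

|G/H| = 2


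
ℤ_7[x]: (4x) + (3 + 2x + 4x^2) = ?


Add coefficients mod 7:
x^0: 0 + 3 = 3 (mod 7)
x^1: 4 + 2 = 6 (mod 7)
x^2: 0 + 4 = 4 (mod 7)
Result: 3 + 6x + 4x^2

f + g = 3 + 6x + 4x^2


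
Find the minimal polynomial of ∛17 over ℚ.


∛17 satisfies x³ - 17 = 0, irreducible over ℚ (no rational root; 17 is not a perfect cube)

Minimal polynomial: x³ - 17


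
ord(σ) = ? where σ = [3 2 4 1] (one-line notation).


Cycle decomposition: (1 3 4)
Cycle lengths: 3
Order = lcm(3) = 3

ord(σ) = 3


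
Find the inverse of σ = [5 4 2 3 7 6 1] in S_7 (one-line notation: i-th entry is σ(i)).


To find σ⁻¹, swap domain and range:
σ(1) = 5 → σ⁻¹(5) = 1
σ(2) = 4 → σ⁻¹(4) = 2
σ(3) = 2 → σ⁻¹(2) = 3
σ(4) = 3 → σ⁻¹(3) = 4
σ(5) = 7 → σ⁻¹(7) = 5
σ(6) = 6 → σ⁻¹(6) = 6
σ(7) = 1 → σ⁻¹(1) = 7

σ⁻¹ = [7 3 4 2 1 6 5]


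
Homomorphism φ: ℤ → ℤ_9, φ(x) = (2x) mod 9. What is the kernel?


Kernel = preimage of identity
ker(φ) = {x ∈ ℤ : 2x ≡ 0 (mod 9)}. gcd(2,9) = 1, so 2x ≡ 0 (mod 9) ⟺ x ≡ 0 (mod 9/1 = 9). Hence ker(φ) = 9ℤ

ker(φ) = 9ℤ


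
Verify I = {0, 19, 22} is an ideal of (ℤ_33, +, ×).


Check ideal conditions for I = {0, 19, 22} in ℤ_33:
(1) I is an additive subgroup? No
(2) For r ∈ ℤ_33 and a ∈ I: r·a ∈ I? No  [counterexample: r=2, a=19, r·a mod 33 = 5 ∉ I]

No, I is not an ideal of ℤ_33


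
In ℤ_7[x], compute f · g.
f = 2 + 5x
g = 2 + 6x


Expand and collect like terms; reduce coefficients mod 7:
x^0: 2·2 = 4 ≡ 4 (mod 7)
x^1: 2·6 + 5·2 = 22 ≡ 1 (mod 7)
x^2: 5·6 = 30 ≡ 2 (mod 7)
Result: 4 + x + 2x^2

f · g = 4 + x + 2x^2


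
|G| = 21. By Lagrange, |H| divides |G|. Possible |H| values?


Lagrange's theorem: |H| divides |G|
|G| = 21
Divisors of 21: 1, 3, 7, 21

Possible subgroup orders: {1, 3, 7, 21}


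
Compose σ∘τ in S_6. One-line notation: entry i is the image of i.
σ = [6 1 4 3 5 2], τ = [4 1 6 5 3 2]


σ∘τ: apply τ first, then σ
1 →τ 4 →σ 3
2 →τ 1 →σ 6
3 →τ 6 →σ 2
4 →τ 5 →σ 5
5 →τ 3 →σ 4
6 →τ 2 →σ 1

σ∘τ = [3 6 2 5 4 1]


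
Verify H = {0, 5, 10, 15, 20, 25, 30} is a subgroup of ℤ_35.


Subgroup test for H = {0, 5, 10, 15, 20, 25, 30} in (ℤ_35, +):
(1) 0 ∈ H? Yes
(2) Closure: for all a,b ∈ H, (a+b) mod 35 ∈ H? Yes
(3) Inverses: for all a ∈ H, -a mod 35 ∈ H? Yes

Yes, H is a subgroup of ℤ_35


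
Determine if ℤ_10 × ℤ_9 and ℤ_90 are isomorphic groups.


Comparing ℤ_10 × ℤ_9 and ℤ_90:
gcd(10,9) = 1, so ℤ_10 × ℤ_9 ≅ ℤ_90 (CRT)

Yes, ℤ_10 × ℤ_9 ≅ ℤ_90


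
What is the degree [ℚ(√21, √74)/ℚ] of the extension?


[ℚ(√21,√74):ℚ] = [ℚ(√21,√74):ℚ(√21)]·[ℚ(√21):ℚ] = 2·2 = 4

[ℚ(√21, √74)/ℚ] = 4


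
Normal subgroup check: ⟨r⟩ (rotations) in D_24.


H = ⟨r⟩ (rotations) in D_24
The rotation subgroup ⟨r⟩ has index 2 in D_24, so it is normal

Yes, normal subgroup


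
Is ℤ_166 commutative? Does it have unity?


ℤ_166 is a commutative ring with unity 1; 166 = 2×83 is composite, so 2·83 ≡ 0 gives zero divisors (not an integral domain)
Commutative: Yes
Integral domain: No
Has unity: Yes

ℤ_166: Commutative=Yes, Unity=Yes


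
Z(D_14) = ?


Z(G) = {g ∈ G | gx = xg for all x ∈ G}
For even n, Z(D_n) = {e, r^(n/2)}: the 180° rotation r^7 commutes with every reflection and rotation

Z(D_14) = {e, r^7}


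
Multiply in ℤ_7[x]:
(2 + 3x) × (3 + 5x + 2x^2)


Expand and collect like terms; reduce coefficients mod 7:
x^0: 2·3 = 6 ≡ 6 (mod 7)
x^1: 2·5 + 3·3 = 19 ≡ 5 (mod 7)
x^2: 2·2 + 3·5 = 19 ≡ 5 (mod 7)
x^3: 3·2 = 6 ≡ 6 (mod 7)
Result: 6 + 5x + 5x^2 + 6x^3

f · g = 6 + 5x + 5x^2 + 6x^3


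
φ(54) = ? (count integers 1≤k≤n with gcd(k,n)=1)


Factor n: 54 = 2 × 3^3
φ(n) = n · ∏(1 - 1/p) over distinct primes p | n
φ(54) = 54 · (1 - 1/2) · (1 - 1/3) = 18

φ(54) = 18


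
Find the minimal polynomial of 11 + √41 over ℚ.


Let α = 11 + √41. Then α - 11 = √41, so (α - 11)² = 41, giving α² - 22α + 80 = 0. Degree 2 and α ∉ ℚ, so this is the minimal polynomial.

Minimal polynomial: x² - 22x + 80


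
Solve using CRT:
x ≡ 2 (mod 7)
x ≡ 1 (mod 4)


m₁ = 7, m₂ = 4, gcd = 1, so CRT applies. M = m₁·m₂ = 28
Let M₁ = M/m₁ = 4, M₂ = M/m₂ = 7
Find y₁ ≡ M₁⁻¹ (mod m₁): 4⁻¹ ≡ 2 (mod 7)
Find y₂ ≡ M₂⁻¹ (mod m₂): 7⁻¹ ≡ 3 (mod 4)
x = a₁·M₁·y₁ + a₂·M₂·y₂ = 2·4·2 + 1·7·3 = 37
Reduce mod 28: x ≡ 9
Check: 9 mod 7 = 2 ✓, 9 mod 4 = 1 ✓

x ≡ 9 (mod 28)


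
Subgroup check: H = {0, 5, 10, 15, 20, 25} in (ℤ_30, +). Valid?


Subgroup test for H = {0, 5, 10, 15, 20, 25} in (ℤ_30, +):
(1) 0 ∈ H? Yes
(2) Closure: for all a,b ∈ H, (a+b) mod 30 ∈ H? Yes
(3) Inverses: for all a ∈ H, -a mod 30 ∈ H? Yes

Yes, H is a subgroup of ℤ_30


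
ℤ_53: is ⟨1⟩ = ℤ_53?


g generates ℤ_n iff gcd(g, n) = 1
gcd(1, 53) = 1
Since gcd = 1, 1 is a generator.

Yes, 1 generates ℤ_53


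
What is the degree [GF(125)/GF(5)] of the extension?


GF(125) = GF(5^3), so the extension degree is 3

[GF(125)/GF(5)] = 3


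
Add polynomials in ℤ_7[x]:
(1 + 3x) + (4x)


Add coefficients mod 7:
x^0: 1 + 0 = 1 (mod 7)
x^1: 3 + 4 = 0 (mod 7)
Result: 1

f + g = 1


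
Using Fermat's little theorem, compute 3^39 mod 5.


Fermat's little theorem: if p is prime and gcd(a,p)=1, then a^(p-1) ≡ 1 (mod p)
p = 5 is prime, gcd(3,5) = 1
Reduce exponent: 39 mod 4 = 3
So 3^39 ≡ 3^3 (mod 5)
3^3 mod 5 = 2

3^39 ≡ 2 (mod 5)


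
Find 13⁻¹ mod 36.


Use the extended Euclidean algorithm to write 1 = 13·s + 36·t; then s mod 36 is the inverse.
Euclidean algorithm:
  13 = 0·36 + 13
  36 = 2·13 + 10
  13 = 1·10 + 3
  10 = 3·3 + 1
  3 = 3·1 + 0
gcd(13,36) = 1
Back-substitution gives: 13·(-11) + 36·(4) = 1
So 13⁻¹ ≡ -11 ≡ 25 (mod 36)
Check: 13 × 25 = 325 ≡ 1 (mod 36) ✓

13⁻¹ ≡ 25 (mod 36)


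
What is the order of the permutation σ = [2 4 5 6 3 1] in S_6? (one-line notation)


Cycle decomposition: (1 2 4 6) (3 5)
Cycle lengths: 4, 2
Order = lcm(4, 2) = 4

ord(σ) = 4


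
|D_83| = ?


|D_n| = 2n (n rotations and n reflections)
|D_83| = 2×83 = 166

|D_83| = 166


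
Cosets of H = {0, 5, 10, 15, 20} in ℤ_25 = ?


H = {0, 5, 10, 15, 20}, |H| = 5
Number of cosets = |G|/|H| = 25/5 = 5
0 + H = {0, 5, 10, 15, 20}
1 + H = {1, 6, 11, 16, 21}
2 + H = {2, 7, 12, 17, 22}
3 + H = {3, 8, 13, 18, 23}
4 + H = {4, 9, 14, 19, 24}

Cosets: 0+H={0,5,10,15,20}; 1+H={1,6,11,16,21}; 2+H={2,7,12,17,22}; 3+H={3,8,13,18,23}; 4+H={4,9,14,19,24}


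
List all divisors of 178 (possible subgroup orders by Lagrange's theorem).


Lagrange's theorem: |H| divides |G|
|G| = 178
Divisors of 178: 1, 2, 89, 178

Possible subgroup orders: {1, 2, 89, 178}


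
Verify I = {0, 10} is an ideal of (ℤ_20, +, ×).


Check ideal conditions for I = {0, 10} in ℤ_20:
(1) I is an additive subgroup? Yes
(2) For r ∈ ℤ_20 and a ∈ I: r·a ∈ I? Yes

Yes, I is an ideal of ℤ_20


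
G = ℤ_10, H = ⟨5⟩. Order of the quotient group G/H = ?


|⟨5⟩| = n / gcd(5, 10) = 10 / 5 = 2
H is normal (ℤ_10 is abelian).
|G/H| = |G| / |H| = 10 / 2 = 5

|G/H| = 5


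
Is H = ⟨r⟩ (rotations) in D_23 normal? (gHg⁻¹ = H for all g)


H = ⟨r⟩ (rotations) in D_23
The rotation subgroup ⟨r⟩ has index 2 in D_23, so it is normal

Yes, normal subgroup


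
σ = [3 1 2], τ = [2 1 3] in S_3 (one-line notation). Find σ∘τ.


σ∘τ: apply τ first, then σ
1 →τ 2 →σ 1
2 →τ 1 →σ 3
3 →τ 3 →σ 2

σ∘τ = [1 3 2]


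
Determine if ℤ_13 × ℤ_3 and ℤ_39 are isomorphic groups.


Comparing ℤ_13 × ℤ_3 and ℤ_39:
gcd(13,3) = 1, so ℤ_13 × ℤ_3 ≅ ℤ_39 (CRT)

Yes, ℤ_13 × ℤ_3 ≅ ℤ_39


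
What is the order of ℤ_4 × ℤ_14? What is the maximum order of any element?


|ℤ_4 × ℤ_14| = 4 × 14 = 56
Max element order = lcm(4,14) = 28
Cyclic? No (gcd=2)

|ℤ_4×ℤ_14| = 56, max element order = 28


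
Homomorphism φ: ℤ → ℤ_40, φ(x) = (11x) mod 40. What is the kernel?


Kernel = preimage of identity
ker(φ) = {x ∈ ℤ : 11x ≡ 0 (mod 40)}. gcd(11,40) = 1, so 11x ≡ 0 (mod 40) ⟺ x ≡ 0 (mod 40/1 = 40). Hence ker(φ) = 40ℤ

ker(φ) = 40ℤ


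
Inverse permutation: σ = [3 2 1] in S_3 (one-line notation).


To find σ⁻¹, swap domain and range:
σ(1) = 3 → σ⁻¹(3) = 1
σ(2) = 2 → σ⁻¹(2) = 2
σ(3) = 1 → σ⁻¹(1) = 3

σ⁻¹ = [3 2 1]


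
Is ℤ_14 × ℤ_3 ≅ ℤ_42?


Comparing ℤ_14 × ℤ_3 and ℤ_42:
gcd(14,3) = 1, so ℤ_14 × ℤ_3 ≅ ℤ_42 (CRT)

Yes, ℤ_14 × ℤ_3 ≅ ℤ_42


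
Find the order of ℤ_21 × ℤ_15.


|A × B| = |A| · |B|
|ℤ_21 × ℤ_15| = 21 × 15 = 315

|ℤ_21 × ℤ_15| = 315


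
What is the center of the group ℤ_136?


Z(G) = {g ∈ G | gx = xg for all x ∈ G}
ℤ_136 is abelian, so Z(G) = G

Z(ℤ_136) = ℤ_136


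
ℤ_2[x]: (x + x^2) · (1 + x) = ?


Expand and collect like terms; reduce coefficients mod 2:
x^0: 0·1 = 0 ≡ 0 (mod 2)
x^1: 0·1 + 1·1 = 1 ≡ 1 (mod 2)
x^2: 1·1 + 1·1 = 2 ≡ 0 (mod 2)
x^3: 1·1 = 1 ≡ 1 (mod 2)
Result: x + x^3

f · g = x + x^3


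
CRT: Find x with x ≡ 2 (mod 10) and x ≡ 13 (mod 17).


m₁ = 10, m₂ = 17, gcd = 1, so CRT applies. M = m₁·m₂ = 170
Let M₁ = M/m₁ = 17, M₂ = M/m₂ = 10
Find y₁ ≡ M₁⁻¹ (mod m₁): 17⁻¹ ≡ 3 (mod 10)
Find y₂ ≡ M₂⁻¹ (mod m₂): 10⁻¹ ≡ 12 (mod 17)
x = a₁·M₁·y₁ + a₂·M₂·y₂ = 2·17·3 + 13·10·12 = 1662
Reduce mod 170: x ≡ 132
Check: 132 mod 10 = 2 ✓, 132 mod 17 = 13 ✓

x ≡ 132 (mod 170)


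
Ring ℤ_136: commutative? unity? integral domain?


ℤ_136 is a commutative ring with unity 1; 136 = 2×68 is composite, so 2·68 ≡ 0 gives zero divisors (not an integral domain)
Commutative: Yes
Integral domain: No
Has unity: Yes

ℤ_136: Commutative=Yes, Unity=Yes


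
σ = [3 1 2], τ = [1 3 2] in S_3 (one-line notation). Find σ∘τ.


σ∘τ: apply τ first, then σ
1 →τ 1 →σ 3
2 →τ 3 →σ 2
3 →τ 2 →σ 1

σ∘τ = [3 2 1]


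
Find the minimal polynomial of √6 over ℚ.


√6 satisfies x² - 6 = 0, irreducible over ℚ since 6 is squarefree

Minimal polynomial: x² - 6


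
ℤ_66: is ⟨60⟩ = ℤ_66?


g generates ℤ_n iff gcd(g, n) = 1
gcd(60, 66) = 6
Since gcd = 6 ≠ 1, ⟨60⟩ has order 11 < 66, so 60 is not a generator.

No, 60 does not generate ℤ_66


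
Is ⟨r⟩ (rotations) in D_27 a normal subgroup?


H = ⟨r⟩ (rotations) in D_27
The rotation subgroup ⟨r⟩ has index 2 in D_27, so it is normal

Yes, normal subgroup


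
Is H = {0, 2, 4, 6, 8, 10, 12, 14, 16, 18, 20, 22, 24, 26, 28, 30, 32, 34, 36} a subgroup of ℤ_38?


Subgroup test for H = {0, 2, 4, 6, 8, 10, 12, 14, 16, 18, 20, 22, 24, 26, 28, 30, 32, 34, 36} in (ℤ_38, +):
(1) 0 ∈ H? Yes
(2) Closure: for all a,b ∈ H, (a+b) mod 38 ∈ H? Yes
(3) Inverses: for all a ∈ H, -a mod 38 ∈ H? Yes

Yes, H is a subgroup of ℤ_38


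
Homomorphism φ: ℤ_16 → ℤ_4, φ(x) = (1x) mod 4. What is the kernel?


Kernel = preimage of identity
ker(φ) = {x ∈ ℤ_16 : 1x ≡ 0 (mod 4)}. Since 4 | 16, φ is well-defined. The kernel is the cyclic subgroup ⟨4⟩ of ℤ_16 (order 4), i.e. {0, 4, 8, 12}

ker(φ) = {0, 4, 8, 12}


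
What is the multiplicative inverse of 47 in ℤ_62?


Use the extended Euclidean algorithm to write 1 = 47·s + 62·t; then s mod 62 is the inverse.
Euclidean algorithm:
  47 = 0·62 + 47
  62 = 1·47 + 15
  47 = 3·15 + 2
  15 = 7·2 + 1
  2 = 2·1 + 0
gcd(47,62) = 1
Back-substitution gives: 47·(-29) + 62·(22) = 1
So 47⁻¹ ≡ -29 ≡ 33 (mod 62)
Check: 47 × 33 = 1551 ≡ 1 (mod 62) ✓

47⁻¹ ≡ 33 (mod 62)


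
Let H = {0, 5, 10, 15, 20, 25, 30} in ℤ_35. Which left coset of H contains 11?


11 + H = {11 + h (mod 35) : h ∈ H}
11+0=11, 11+5=16, 11+10=21, 11+15=26, 11+20=31, 11+25=1, 11+30=6
11 + H = {1, 6, 11, 16, 21, 26, 31} = 1 + H

11 + H = {1, 6, 11, 16, 21, 26, 31}


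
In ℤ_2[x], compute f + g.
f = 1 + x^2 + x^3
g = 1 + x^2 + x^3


Add coefficients mod 2:
x^0: 1 + 1 = 0 (mod 2)
x^1: 0 + 0 = 0 (mod 2)
x^2: 1 + 1 = 0 (mod 2)
x^3: 1 + 1 = 0 (mod 2)
Result: 0

f + g = 0


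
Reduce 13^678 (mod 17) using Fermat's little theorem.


Fermat's little theorem: if p is prime and gcd(a,p)=1, then a^(p-1) ≡ 1 (mod p)
p = 17 is prime, gcd(13,17) = 1
Reduce exponent: 678 mod 16 = 6
So 13^678 ≡ 13^6 (mod 17)
13^6 mod 17 = 16

13^678 ≡ 16 (mod 17)


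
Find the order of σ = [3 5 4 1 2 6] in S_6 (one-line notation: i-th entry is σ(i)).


Cycle decomposition: (1 3 4) (2 5)
Cycle lengths: 3, 2
Order = lcm(3, 2) = 6

ord(σ) = 6


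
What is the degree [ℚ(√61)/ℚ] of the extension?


√61 has minimal polynomial x² - 61 (irreducible over ℚ since 61 is squarefree)

[ℚ(√61)/ℚ] = 2


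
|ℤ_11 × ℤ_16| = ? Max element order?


|ℤ_11 × ℤ_16| = 11 × 16 = 176
Max element order = lcm(11,16) = 176
Cyclic? Yes (gcd=1)

|ℤ_11×ℤ_16| = 176, max element order = 176


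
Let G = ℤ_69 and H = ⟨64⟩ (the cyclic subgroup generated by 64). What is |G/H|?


|⟨64⟩| = n / gcd(64, 69) = 69 / 1 = 69
H is normal (ℤ_69 is abelian).
|G/H| = |G| / |H| = 69 / 69 = 1

|G/H| = 1


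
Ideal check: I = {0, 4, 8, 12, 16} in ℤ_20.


Check ideal conditions for I = {0, 4, 8, 12, 16} in ℤ_20:
(1) I is an additive subgroup? Yes
(2) For r ∈ ℤ_20 and a ∈ I: r·a ∈ I? Yes

Yes, I is an ideal of ℤ_20


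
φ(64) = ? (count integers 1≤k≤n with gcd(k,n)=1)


Factor n: 64 = 2^6
φ(n) = n · ∏(1 - 1/p) over distinct primes p | n
φ(64) = 64 · (1 - 1/2) = 32

φ(64) = 32


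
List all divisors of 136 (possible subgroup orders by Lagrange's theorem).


Lagrange's theorem: |H| divides |G|
|G| = 136
Divisors of 136: 1, 2, 4, 8, 17, 34, 68, 136

Possible subgroup orders: {1, 2, 4, 8, 17, 34, 68, 136}


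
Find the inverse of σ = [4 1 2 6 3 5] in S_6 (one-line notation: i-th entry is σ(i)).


To find σ⁻¹, swap domain and range:
σ(1) = 4 → σ⁻¹(4) = 1
σ(2) = 1 → σ⁻¹(1) = 2
σ(3) = 2 → σ⁻¹(2) = 3
σ(4) = 6 → σ⁻¹(6) = 4
σ(5) = 3 → σ⁻¹(3) = 5
σ(6) = 5 → σ⁻¹(5) = 6

σ⁻¹ = [2 3 5 1 6 4]


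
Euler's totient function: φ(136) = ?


Factor n: 136 = 2^3 × 17
φ(n) = n · ∏(1 - 1/p) over distinct primes p | n
φ(136) = 136 · (1 - 1/2) · (1 - 1/17) = 64

φ(136) = 64


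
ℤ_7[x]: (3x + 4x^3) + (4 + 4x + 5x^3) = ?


Add coefficients mod 7:
x^0: 0 + 4 = 4 (mod 7)
x^1: 3 + 4 = 0 (mod 7)
x^2: 0 + 0 = 0 (mod 7)
x^3: 4 + 5 = 2 (mod 7)
Result: 4 + 2x^3

f + g = 4 + 2x^3


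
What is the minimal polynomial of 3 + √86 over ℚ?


Let α = 3 + √86. Then α - 3 = √86, so (α - 3)² = 86, giving α² - 6α - 77 = 0. Degree 2 and α ∉ ℚ, so this is the minimal polynomial.

Minimal polynomial: x² - 6x - 77


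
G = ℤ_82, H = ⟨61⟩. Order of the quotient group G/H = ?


|⟨61⟩| = n / gcd(61, 82) = 82 / 1 = 82
H is normal (ℤ_82 is abelian).
|G/H| = |G| / |H| = 82 / 82 = 1

|G/H| = 1


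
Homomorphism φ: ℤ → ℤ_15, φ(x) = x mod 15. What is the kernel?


Kernel = preimage of identity
ker(φ) = {x ∈ ℤ : x ≡ 0 (mod 15)} = 15ℤ = {0, ±15, ±30, ...}

ker(φ) = 15ℤ


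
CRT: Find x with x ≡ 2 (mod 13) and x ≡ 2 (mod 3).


m₁ = 13, m₂ = 3, gcd = 1, so CRT applies. M = m₁·m₂ = 39
Let M₁ = M/m₁ = 3, M₂ = M/m₂ = 13
Find y₁ ≡ M₁⁻¹ (mod m₁): 3⁻¹ ≡ 9 (mod 13)
Find y₂ ≡ M₂⁻¹ (mod m₂): 13⁻¹ ≡ 1 (mod 3)
x = a₁·M₁·y₁ + a₂·M₂·y₂ = 2·3·9 + 2·13·1 = 80
Reduce mod 39: x ≡ 2
Check: 2 mod 13 = 2 ✓, 2 mod 3 = 2 ✓

x ≡ 2 (mod 39)


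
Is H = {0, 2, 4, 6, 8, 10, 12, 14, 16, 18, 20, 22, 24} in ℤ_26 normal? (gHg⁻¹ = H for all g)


H = {0, 2, 4, 6, 8, 10, 12, 14, 16, 18, 20, 22, 24} in ℤ_26
ℤ_26 is abelian; every subgroup of an abelian group is normal

Yes, normal subgroup


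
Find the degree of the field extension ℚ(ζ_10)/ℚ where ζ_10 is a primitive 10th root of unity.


[ℚ(ζ_n):ℚ] = deg Φ_n(x) = φ(n). Here φ(10) = 4

[ℚ(ζ_10)/ℚ where ζ_10 is a primitive 10th root of unity] = 4


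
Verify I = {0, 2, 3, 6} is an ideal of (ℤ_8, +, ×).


Check ideal conditions for I = {0, 2, 3, 6} in ℤ_8:
(1) I is an additive subgroup? No
(2) For r ∈ ℤ_8 and a ∈ I: r·a ∈ I? No  [counterexample: r=2, a=2, r·a mod 8 = 4 ∉ I]

No, I is not an ideal of ℤ_8


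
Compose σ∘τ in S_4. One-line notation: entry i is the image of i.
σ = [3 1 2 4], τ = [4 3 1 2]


σ∘τ: apply τ first, then σ
1 →τ 4 →σ 4
2 →τ 3 →σ 2
3 →τ 1 →σ 3
4 →τ 2 →σ 1

σ∘τ = [4 2 3 1]


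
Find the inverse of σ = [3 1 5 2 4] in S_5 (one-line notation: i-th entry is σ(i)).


To find σ⁻¹, swap domain and range:
σ(1) = 3 → σ⁻¹(3) = 1
σ(2) = 1 → σ⁻¹(1) = 2
σ(3) = 5 → σ⁻¹(5) = 3
σ(4) = 2 → σ⁻¹(2) = 4
σ(5) = 4 → σ⁻¹(4) = 5

σ⁻¹ = [2 4 1 5 3]


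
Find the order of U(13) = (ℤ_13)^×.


U(n) is the group of units mod n; |U(n)| = φ(n)
|U(13)| = φ(13) = 12

|U(13) = (ℤ_13)^×| = 12


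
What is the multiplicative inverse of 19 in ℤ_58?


Use the extended Euclidean algorithm to write 1 = 19·s + 58·t; then s mod 58 is the inverse.
Euclidean algorithm:
  19 = 0·58 + 19
  58 = 3·19 + 1
  19 = 19·1 + 0
gcd(19,58) = 1
Back-substitution gives: 19·(-3) + 58·(1) = 1
So 19⁻¹ ≡ -3 ≡ 55 (mod 58)
Check: 19 × 55 = 1045 ≡ 1 (mod 58) ✓

19⁻¹ ≡ 55 (mod 58)


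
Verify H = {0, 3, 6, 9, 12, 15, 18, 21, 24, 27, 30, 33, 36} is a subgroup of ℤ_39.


Subgroup test for H = {0, 3, 6, 9, 12, 15, 18, 21, 24, 27, 30, 33, 36} in (ℤ_39, +):
(1) 0 ∈ H? Yes
(2) Closure: for all a,b ∈ H, (a+b) mod 39 ∈ H? Yes
(3) Inverses: for all a ∈ H, -a mod 39 ∈ H? Yes

Yes, H is a subgroup of ℤ_39


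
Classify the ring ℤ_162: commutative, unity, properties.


ℤ_162 is a commutative ring with unity 1; 162 = 2×81 is composite, so 2·81 ≡ 0 gives zero divisors (not an integral domain)
Commutative: Yes
Integral domain: No
Has unity: Yes

ℤ_162: Commutative=Yes, Unity=Yes


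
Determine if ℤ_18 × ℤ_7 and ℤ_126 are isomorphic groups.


Comparing ℤ_18 × ℤ_7 and ℤ_126:
gcd(18,7) = 1, so ℤ_18 × ℤ_7 ≅ ℤ_126 (CRT)

Yes, ℤ_18 × ℤ_7 ≅ ℤ_126


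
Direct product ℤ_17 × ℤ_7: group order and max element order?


|ℤ_17 × ℤ_7| = 17 × 7 = 119
Max element order = lcm(17,7) = 119
Cyclic? Yes (gcd=1)

|ℤ_17×ℤ_7| = 119, max element order = 119


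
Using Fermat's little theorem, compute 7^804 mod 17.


Fermat's little theorem: if p is prime and gcd(a,p)=1, then a^(p-1) ≡ 1 (mod p)
p = 17 is prime, gcd(7,17) = 1
Reduce exponent: 804 mod 16 = 4
So 7^804 ≡ 7^4 (mod 17)
7^4 mod 17 = 4

7^804 ≡ 4 (mod 17)


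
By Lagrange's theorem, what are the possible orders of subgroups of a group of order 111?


Lagrange's theorem: |H| divides |G|
|G| = 111
Divisors of 111: 1, 3, 37, 111

Possible subgroup orders: {1, 3, 37, 111}


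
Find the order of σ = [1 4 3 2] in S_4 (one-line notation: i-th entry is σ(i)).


Cycle decomposition: (2 4)
Cycle lengths: 2
Order = lcm(2) = 2

ord(σ) = 2


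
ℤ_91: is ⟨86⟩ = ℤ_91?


g generates ℤ_n iff gcd(g, n) = 1
gcd(86, 91) = 1
Since gcd = 1, 86 is a generator.

Yes, 86 generates ℤ_91


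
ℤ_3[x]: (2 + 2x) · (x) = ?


Expand and collect like terms; reduce coefficients mod 3:
x^0: 2·0 = 0 ≡ 0 (mod 3)
x^1: 2·1 + 2·0 = 2 ≡ 2 (mod 3)
x^2: 2·1 = 2 ≡ 2 (mod 3)
Result: 2x + 2x^2

f · g = 2x + 2x^2


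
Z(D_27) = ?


Z(G) = {g ∈ G | gx = xg for all x ∈ G}
For odd n, Z(D_n) = {e}: no nontrivial rotation commutes with all reflections

Z(D_27) = {e}
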